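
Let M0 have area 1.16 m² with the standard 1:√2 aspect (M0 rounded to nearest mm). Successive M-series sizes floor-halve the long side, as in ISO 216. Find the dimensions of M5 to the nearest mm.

160 × 226 mm

Let M0's short side be w mm. w · w√2 = 1.16 m² = 1,160,000 mm², so w ≈ 905.7 mm and w√2 ≈ 1280.8 mm → M0 = 906 × 1281 mm.
M1: ⌊1281/2⌋ × 906 = 640 × 906 mm
M2: ⌊906/2⌋ × 640 = 453 × 640 mm
M3: ⌊640/2⌋ × 453 = 320 × 453 mm
M4: ⌊453/2⌋ × 320 = 226 × 320 mm
M5: ⌊320/2⌋ × 226 = 160 × 226 mm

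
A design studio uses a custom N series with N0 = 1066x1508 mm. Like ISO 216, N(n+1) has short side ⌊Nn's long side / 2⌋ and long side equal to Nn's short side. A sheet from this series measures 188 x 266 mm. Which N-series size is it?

N5

N0: 1066 × 1508 mm
N1: 754 × 1066 mm
N2: 533 × 754 mm
N3: 377 × 533 mm
N4: 266 × 377 mm
N5: 188 × 266 mm
N6: 133 × 188 mm
→ matches N5.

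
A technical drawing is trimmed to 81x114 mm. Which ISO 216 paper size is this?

Aspect ratio 114/81 ≈ 1.407 — close to the ISO √2 ≈ 1.414.
In the C-series (envelope sizes, between A and B): C7 = 81 × 114 mm.

C7 (81 × 114 mm)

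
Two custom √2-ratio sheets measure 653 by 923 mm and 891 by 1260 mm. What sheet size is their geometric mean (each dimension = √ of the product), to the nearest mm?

763 × 1078 mm

Short side: √(653 · 891) = √581823 ≈ 762.8 → 763 mm
Long side: √(923 · 1260) = √1162980 ≈ 1078.4 → 1078 mm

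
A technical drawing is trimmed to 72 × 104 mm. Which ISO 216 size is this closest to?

Aspect ratio 104/72 ≈ 1.444 (ISO target is √2 ≈ 1.414).
In the A-series (A0 area = 1 m²): A7 = 74 × 105 mm.
Off by 3 mm total — nearest standard size.

A7 (74 × 105 mm)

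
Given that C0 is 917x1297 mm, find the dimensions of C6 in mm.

114 × 162 mm

C1: ⌊1297/2⌋ × 917 = 648 × 917 mm
C2: ⌊917/2⌋ × 648 = 458 × 648 mm
C3: ⌊648/2⌋ × 458 = 324 × 458 mm
C4: ⌊458/2⌋ × 324 = 229 × 324 mm
C5: ⌊324/2⌋ × 229 = 162 × 229 mm
C6: ⌊229/2⌋ × 162 = 114 × 162 mm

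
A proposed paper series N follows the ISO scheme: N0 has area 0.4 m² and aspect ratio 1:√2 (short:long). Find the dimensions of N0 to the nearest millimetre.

532 × 752 mm

Let the short side be w mm. Then w · w√2 = 0.4 m² = 400,000 mm².
w² = 400,000/√2, so w ≈ 531.8 mm; long side = w√2 ≈ 752.1 mm.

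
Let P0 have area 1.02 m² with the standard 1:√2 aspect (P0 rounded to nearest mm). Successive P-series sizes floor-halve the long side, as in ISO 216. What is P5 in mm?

Let P0's short side be w mm. w · w√2 = 1.02 m² = 1,020,000 mm², so w ≈ 849.3 mm and w√2 ≈ 1201.0 mm → P0 = 849 × 1201 mm.
P1: ⌊1201/2⌋ × 849 = 600 × 849 mm
P2: ⌊849/2⌋ × 600 = 424 × 600 mm
P3: ⌊600/2⌋ × 424 = 300 × 424 mm
P4: ⌊424/2⌋ × 300 = 212 × 300 mm
P5: ⌊300/2⌋ × 212 = 150 × 212 mm

150 × 212 mm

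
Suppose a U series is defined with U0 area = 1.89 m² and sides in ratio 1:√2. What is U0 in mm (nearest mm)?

Let the short side be w mm. Then w · w√2 = 1.89 m² = 1,890,000 mm².
w² = 1,890,000/√2, so w ≈ 1156.0 mm; long side = w√2 ≈ 1634.9 mm.

1156 × 1635 mm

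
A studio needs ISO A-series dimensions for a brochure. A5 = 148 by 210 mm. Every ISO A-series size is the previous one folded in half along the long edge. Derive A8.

A6: ⌊210/2⌋ × 148 = 105 × 148 mm
A7: ⌊148/2⌋ × 105 = 74 × 105 mm
A8: ⌊105/2⌋ × 74 = 52 × 74 mm

52 × 74 mm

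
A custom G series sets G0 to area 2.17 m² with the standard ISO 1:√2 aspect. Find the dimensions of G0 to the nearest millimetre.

1239 × 1752 mm

Let the short side be w mm. Then w · w√2 = 2.17 m² = 2,170,000 mm².
w² = 2,170,000/√2, so w ≈ 1238.7 mm; long side = w√2 ≈ 1751.8 mm.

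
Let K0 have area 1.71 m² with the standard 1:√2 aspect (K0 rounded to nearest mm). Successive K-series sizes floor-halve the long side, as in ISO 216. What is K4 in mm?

275 × 388 mm

Let K0's short side be w mm. w · w√2 = 1.71 m² = 1,710,000 mm², so w ≈ 1099.6 mm and w√2 ≈ 1555.1 mm → K0 = 1100 × 1555 mm.
K1: ⌊1555/2⌋ × 1100 = 777 × 1100 mm
K2: ⌊1100/2⌋ × 777 = 550 × 777 mm
K3: ⌊777/2⌋ × 550 = 388 × 550 mm
K4: ⌊550/2⌋ × 388 = 275 × 388 mm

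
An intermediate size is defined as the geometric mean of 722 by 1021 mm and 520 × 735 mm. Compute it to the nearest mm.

613 × 866 mm

Short side: √(722 · 520) = √375440 ≈ 612.7 → 613 mm
Long side: √(1021 · 735) = √750435 ≈ 866.3 → 866 mm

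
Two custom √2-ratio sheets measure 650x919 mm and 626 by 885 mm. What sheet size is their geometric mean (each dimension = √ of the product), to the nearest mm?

638 × 902 mm

Short side: √(650 · 626) = √406900 ≈ 637.9 → 638 mm
Long side: √(919 · 885) = √813315 ≈ 901.8 → 902 mm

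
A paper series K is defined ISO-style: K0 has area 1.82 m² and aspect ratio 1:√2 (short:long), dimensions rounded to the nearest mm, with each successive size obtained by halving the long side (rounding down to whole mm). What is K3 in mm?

Let K0's short side be w mm. w · w√2 = 1.82 m² = 1,820,000 mm², so w ≈ 1134.4 mm and w√2 ≈ 1604.3 mm → K0 = 1134 × 1604 mm.
K1: ⌊1604/2⌋ × 1134 = 802 × 1134 mm
K2: ⌊1134/2⌋ × 802 = 567 × 802 mm
K3: ⌊802/2⌋ × 567 = 401 × 567 mm

401 × 567 mm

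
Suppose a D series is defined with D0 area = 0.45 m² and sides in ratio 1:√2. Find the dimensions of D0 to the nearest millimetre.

564 × 798 mm

Let the short side be w mm. Then w · w√2 = 0.45 m² = 450,000 mm².
w² = 450,000/√2, so w ≈ 564.1 mm; long side = w√2 ≈ 797.7 mm.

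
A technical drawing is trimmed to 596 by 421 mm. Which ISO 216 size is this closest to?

Aspect ratio 596/421 ≈ 1.416 — close to the ISO √2 ≈ 1.414.
In the A-series (A0 area = 1 m²): A2 = 420 × 594 mm.
Off by 3 mm total — nearest standard size.

A2 (420 × 594 mm)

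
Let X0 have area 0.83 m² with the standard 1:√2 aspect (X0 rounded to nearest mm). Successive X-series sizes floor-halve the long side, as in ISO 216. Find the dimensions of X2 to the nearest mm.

383 × 541 mm

Let X0's short side be w mm. w · w√2 = 0.83 m² = 830,000 mm², so w ≈ 766.1 mm and w√2 ≈ 1083.4 mm → X0 = 766 × 1083 mm.
X1: ⌊1083/2⌋ × 766 = 541 × 766 mm
X2: ⌊766/2⌋ × 541 = 383 × 541 mm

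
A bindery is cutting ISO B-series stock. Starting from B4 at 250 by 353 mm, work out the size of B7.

B5: ⌊353/2⌋ × 250 = 176 × 250 mm
B6: ⌊250/2⌋ × 176 = 125 × 176 mm
B7: ⌊176/2⌋ × 125 = 88 × 125 mm

88 × 125 mm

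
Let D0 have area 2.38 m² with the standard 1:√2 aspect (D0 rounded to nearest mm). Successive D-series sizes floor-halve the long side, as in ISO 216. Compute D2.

648 × 917 mm

Let D0's short side be w mm. w · w√2 = 2.38 m² = 2,380,000 mm², so w ≈ 1297.3 mm and w√2 ≈ 1834.6 mm → D0 = 1297 × 1835 mm.
D1: ⌊1835/2⌋ × 1297 = 917 × 1297 mm
D2: ⌊1297/2⌋ × 917 = 648 × 917 mm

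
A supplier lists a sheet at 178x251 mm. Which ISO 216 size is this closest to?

B5 (176 × 250 mm)

Aspect ratio 251/178 ≈ 1.410 — close to the ISO √2 ≈ 1.414.
In the B-series (B0 = 1000 × 1414 mm): B5 = 176 × 250 mm.
Off by 3 mm total — nearest standard size.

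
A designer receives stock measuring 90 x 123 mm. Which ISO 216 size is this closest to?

B7 (88 × 125 mm)

Aspect ratio 123/90 ≈ 1.367 (ISO target is √2 ≈ 1.414).
In the B-series (B0 = 1000 × 1414 mm): B7 = 88 × 125 mm.
Off by 4 mm total — nearest standard size.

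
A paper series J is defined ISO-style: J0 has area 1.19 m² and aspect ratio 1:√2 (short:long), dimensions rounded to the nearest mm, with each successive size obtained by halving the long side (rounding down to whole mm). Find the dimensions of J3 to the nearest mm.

324 × 458 mm

Let J0's short side be w mm. w · w√2 = 1.19 m² = 1,190,000 mm², so w ≈ 917.3 mm and w√2 ≈ 1297.3 mm → J0 = 917 × 1297 mm.
J1: ⌊1297/2⌋ × 917 = 648 × 917 mm
J2: ⌊917/2⌋ × 648 = 458 × 648 mm
J3: ⌊648/2⌋ × 458 = 324 × 458 mm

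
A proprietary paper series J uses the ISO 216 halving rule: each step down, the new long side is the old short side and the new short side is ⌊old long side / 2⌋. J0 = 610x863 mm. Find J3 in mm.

J1: ⌊863/2⌋ × 610 = 431 × 610 mm
J2: ⌊610/2⌋ × 431 = 305 × 431 mm
J3: ⌊431/2⌋ × 305 = 215 × 305 mm

215 × 305 mm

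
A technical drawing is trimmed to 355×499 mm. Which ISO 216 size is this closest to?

Aspect ratio 499/355 ≈ 1.406 — close to the ISO √2 ≈ 1.414.
In the B-series (B0 = 1000 × 1414 mm): B3 = 353 × 500 mm.
Off by 3 mm total — nearest standard size.

B3 (353 × 500 mm)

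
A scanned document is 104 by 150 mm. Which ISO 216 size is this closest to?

A6 (105 × 148 mm)

Aspect ratio 150/104 ≈ 1.442 (ISO target is √2 ≈ 1.414).
In the A-series (A0 area = 1 m²): A6 = 105 × 148 mm.
Off by 3 mm total — nearest standard size.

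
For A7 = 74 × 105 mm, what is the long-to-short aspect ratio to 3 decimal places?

105 / 74 = 1.419
ISO 216 targets √2 ≈ 1.414; the +0.005 deviation is from mm rounding.

1.419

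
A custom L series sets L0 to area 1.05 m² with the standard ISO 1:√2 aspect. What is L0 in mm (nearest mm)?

Let the short side be w mm. Then w · w√2 = 1.05 m² = 1,050,000 mm².
w² = 1,050,000/√2, so w ≈ 861.7 mm; long side = w√2 ≈ 1218.6 mm.

862 × 1219 mm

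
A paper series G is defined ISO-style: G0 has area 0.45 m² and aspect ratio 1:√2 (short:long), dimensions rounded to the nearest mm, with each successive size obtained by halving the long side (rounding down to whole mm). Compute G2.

282 × 399 mm

Let G0's short side be w mm. w · w√2 = 0.45 m² = 450,000 mm², so w ≈ 564.1 mm and w√2 ≈ 797.7 mm → G0 = 564 × 798 mm.
G1: ⌊798/2⌋ × 564 = 399 × 564 mm
G2: ⌊564/2⌋ × 399 = 282 × 399 mm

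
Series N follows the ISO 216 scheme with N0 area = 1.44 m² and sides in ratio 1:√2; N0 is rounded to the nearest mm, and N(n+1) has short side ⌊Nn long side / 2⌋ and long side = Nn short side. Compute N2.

Let N0's short side be w mm. w · w√2 = 1.44 m² = 1,440,000 mm², so w ≈ 1009.1 mm and w√2 ≈ 1427.0 mm → N0 = 1009 × 1427 mm.
N1: ⌊1427/2⌋ × 1009 = 713 × 1009 mm
N2: ⌊1009/2⌋ × 713 = 504 × 713 mm

504 × 713 mm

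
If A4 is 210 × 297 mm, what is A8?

52 × 74 mm

A5: ⌊297/2⌋ × 210 = 148 × 210 mm
A6: ⌊210/2⌋ × 148 = 105 × 148 mm
A7: ⌊148/2⌋ × 105 = 74 × 105 mm
A8: ⌊105/2⌋ × 74 = 52 × 74 mm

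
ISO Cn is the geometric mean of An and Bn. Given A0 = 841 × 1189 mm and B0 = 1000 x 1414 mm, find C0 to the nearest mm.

Short side: √(841 · 1000) = √841000 ≈ 917.1 → 917 mm
Long side: √(1189 · 1414) = √1681246 ≈ 1296.6 → 1297 mm

917 × 1297 mm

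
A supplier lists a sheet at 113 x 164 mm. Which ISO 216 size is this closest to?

Aspect ratio 164/113 ≈ 1.451 (ISO target is √2 ≈ 1.414).
In the C-series (envelope sizes, between A and B): C6 = 114 × 162 mm.
Off by 3 mm total — nearest standard size.

C6 (114 × 162 mm)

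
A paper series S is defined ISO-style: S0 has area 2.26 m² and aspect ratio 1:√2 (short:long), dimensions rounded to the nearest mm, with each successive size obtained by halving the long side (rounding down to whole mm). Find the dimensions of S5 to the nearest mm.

Let S0's short side be w mm. w · w√2 = 2.26 m² = 2,260,000 mm², so w ≈ 1264.1 mm and w√2 ≈ 1787.8 mm → S0 = 1264 × 1788 mm.
S1: ⌊1788/2⌋ × 1264 = 894 × 1264 mm
S2: ⌊1264/2⌋ × 894 = 632 × 894 mm
S3: ⌊894/2⌋ × 632 = 447 × 632 mm
S4: ⌊632/2⌋ × 447 = 316 × 447 mm
S5: ⌊447/2⌋ × 316 = 223 × 316 mm

223 × 316 mm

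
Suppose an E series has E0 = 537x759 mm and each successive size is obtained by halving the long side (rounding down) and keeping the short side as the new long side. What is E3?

189 × 268 mm

E1: ⌊759/2⌋ × 537 = 379 × 537 mm
E2: ⌊537/2⌋ × 379 = 268 × 379 mm
E3: ⌊379/2⌋ × 268 = 189 × 268 mm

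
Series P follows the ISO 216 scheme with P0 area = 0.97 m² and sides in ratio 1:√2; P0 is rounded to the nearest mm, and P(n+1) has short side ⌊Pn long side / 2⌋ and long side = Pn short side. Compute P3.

Let P0's short side be w mm. w · w√2 = 0.97 m² = 970,000 mm², so w ≈ 828.2 mm and w√2 ≈ 1171.2 mm → P0 = 828 × 1171 mm.
P1: ⌊1171/2⌋ × 828 = 585 × 828 mm
P2: ⌊828/2⌋ × 585 = 414 × 585 mm
P3: ⌊585/2⌋ × 414 = 292 × 414 mm

292 × 414 mm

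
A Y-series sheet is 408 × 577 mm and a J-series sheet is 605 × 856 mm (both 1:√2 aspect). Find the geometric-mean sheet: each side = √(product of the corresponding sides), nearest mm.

497 × 703 mm

Short side: √(408 · 605) = √246840 ≈ 496.8 → 497 mm
Long side: √(577 · 856) = √493912 ≈ 702.8 → 703 mm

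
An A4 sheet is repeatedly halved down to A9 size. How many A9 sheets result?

A4 = 210 × 297 mm; A9 = 37 × 52 mm.
Each halving step doubles the count; 5 steps from A4 to A9.
2^5 = 32.

32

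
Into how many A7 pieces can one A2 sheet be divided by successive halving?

32

A2 = 420 × 594 mm; A7 = 74 × 105 mm.
Each halving step doubles the count; 5 steps from A2 to A7.
2^5 = 32.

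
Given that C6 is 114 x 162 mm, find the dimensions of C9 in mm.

C7: ⌊162/2⌋ × 114 = 81 × 114 mm
C8: ⌊114/2⌋ × 81 = 57 × 81 mm
C9: ⌊81/2⌋ × 57 = 40 × 57 mm

40 × 57 mm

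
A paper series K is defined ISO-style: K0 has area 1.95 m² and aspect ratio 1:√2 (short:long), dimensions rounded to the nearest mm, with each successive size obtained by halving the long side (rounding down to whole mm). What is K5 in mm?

Let K0's short side be w mm. w · w√2 = 1.95 m² = 1,950,000 mm², so w ≈ 1174.2 mm and w√2 ≈ 1660.6 mm → K0 = 1174 × 1661 mm.
K1: ⌊1661/2⌋ × 1174 = 830 × 1174 mm
K2: ⌊1174/2⌋ × 830 = 587 × 830 mm
K3: ⌊830/2⌋ × 587 = 415 × 587 mm
K4: ⌊587/2⌋ × 415 = 293 × 415 mm
K5: ⌊415/2⌋ × 293 = 207 × 293 mm

207 × 293 mm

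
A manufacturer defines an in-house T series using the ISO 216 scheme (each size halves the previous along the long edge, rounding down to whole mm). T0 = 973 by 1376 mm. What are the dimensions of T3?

344 × 486 mm

T1 = 688 × 973 mm (from T0 by 1 halving).
T2: ⌊973/2⌋ × 688 = 486 × 688 mm
T3: ⌊688/2⌋ × 486 = 344 × 486 mm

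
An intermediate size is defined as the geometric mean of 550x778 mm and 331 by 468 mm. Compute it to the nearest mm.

Short side: √(550 · 331) = √182050 ≈ 426.7 → 427 mm
Long side: √(778 · 468) = √364104 ≈ 603.4 → 603 mm

427 × 603 mm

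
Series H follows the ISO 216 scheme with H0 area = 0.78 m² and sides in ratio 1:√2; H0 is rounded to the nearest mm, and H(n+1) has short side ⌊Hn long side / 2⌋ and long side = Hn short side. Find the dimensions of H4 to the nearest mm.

185 × 262 mm

Let H0's short side be w mm. w · w√2 = 0.78 m² = 780,000 mm², so w ≈ 742.7 mm and w√2 ≈ 1050.3 mm → H0 = 743 × 1050 mm.
H1: ⌊1050/2⌋ × 743 = 525 × 743 mm
H2: ⌊743/2⌋ × 525 = 371 × 525 mm
H3: ⌊525/2⌋ × 371 = 262 × 371 mm
H4: ⌊371/2⌋ × 262 = 185 × 262 mm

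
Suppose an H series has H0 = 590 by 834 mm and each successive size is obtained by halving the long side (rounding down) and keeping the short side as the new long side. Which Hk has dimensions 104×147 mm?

H0: 590 × 834 mm
H1: 417 × 590 mm
H2: 295 × 417 mm
H3: 208 × 295 mm
H4: 147 × 208 mm
H5: 104 × 147 mm
H6: 73 × 104 mm
→ matches H5.

H5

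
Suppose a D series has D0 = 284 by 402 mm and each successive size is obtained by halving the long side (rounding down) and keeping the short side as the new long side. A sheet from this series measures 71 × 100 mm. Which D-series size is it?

D4

D0: 284 × 402 mm
D1: 201 × 284 mm
D2: 142 × 201 mm
D3: 100 × 142 mm
D4: 71 × 100 mm
D5: 50 × 71 mm
→ matches D4.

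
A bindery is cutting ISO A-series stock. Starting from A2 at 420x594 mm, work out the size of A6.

A3: ⌊594/2⌋ × 420 = 297 × 420 mm
A4: ⌊420/2⌋ × 297 = 210 × 297 mm
A5: ⌊297/2⌋ × 210 = 148 × 210 mm
A6: ⌊210/2⌋ × 148 = 105 × 148 mm

105 × 148 mm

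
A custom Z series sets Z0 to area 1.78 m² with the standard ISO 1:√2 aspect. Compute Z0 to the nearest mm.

1122 × 1587 mm

Let the short side be w mm. Then w · w√2 = 1.78 m² = 1,780,000 mm².
w² = 1,780,000/√2, so w ≈ 1121.9 mm; long side = w√2 ≈ 1586.6 mm.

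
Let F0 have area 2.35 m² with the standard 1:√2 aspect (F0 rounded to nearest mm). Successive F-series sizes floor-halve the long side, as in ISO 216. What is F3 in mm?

Let F0's short side be w mm. w · w√2 = 2.35 m² = 2,350,000 mm², so w ≈ 1289.1 mm and w√2 ≈ 1823.0 mm → F0 = 1289 × 1823 mm.
F1: ⌊1823/2⌋ × 1289 = 911 × 1289 mm
F2: ⌊1289/2⌋ × 911 = 644 × 911 mm
F3: ⌊911/2⌋ × 644 = 455 × 644 mm

455 × 644 mm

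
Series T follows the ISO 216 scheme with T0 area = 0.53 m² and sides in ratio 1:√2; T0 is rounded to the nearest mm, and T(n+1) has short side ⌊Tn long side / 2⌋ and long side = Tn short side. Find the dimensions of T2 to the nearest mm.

306 × 433 mm

Let T0's short side be w mm. w · w√2 = 0.53 m² = 530,000 mm², so w ≈ 612.2 mm and w√2 ≈ 865.8 mm → T0 = 612 × 866 mm.
T1: ⌊866/2⌋ × 612 = 433 × 612 mm
T2: ⌊612/2⌋ × 433 = 306 × 433 mm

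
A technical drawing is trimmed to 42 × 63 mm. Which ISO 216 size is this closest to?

Aspect ratio 63/42 ≈ 1.500 (ISO target is √2 ≈ 1.414).
In the B-series (B0 = 1000 × 1414 mm): B9 = 44 × 62 mm.
Off by 3 mm total — nearest standard size.

B9 (44 × 62 mm)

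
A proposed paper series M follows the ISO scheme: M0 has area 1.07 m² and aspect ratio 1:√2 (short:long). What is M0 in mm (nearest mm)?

870 × 1230 mm

Let the short side be w mm. Then w · w√2 = 1.07 m² = 1,070,000 mm².
w² = 1,070,000/√2, so w ≈ 869.8 mm; long side = w√2 ≈ 1230.1 mm.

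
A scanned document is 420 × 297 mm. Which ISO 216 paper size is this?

A3 (297 × 420 mm)

Aspect ratio 420/297 ≈ 1.414 — close to the ISO √2 ≈ 1.414.
In the A-series (A0 area = 1 m²): A3 = 297 × 420 mm.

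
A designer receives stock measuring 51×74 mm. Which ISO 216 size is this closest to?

Aspect ratio 74/51 ≈ 1.451 (ISO target is √2 ≈ 1.414).
In the A-series (A0 area = 1 m²): A8 = 52 × 74 mm.
Off by 1 mm total — nearest standard size.

A8 (52 × 74 mm)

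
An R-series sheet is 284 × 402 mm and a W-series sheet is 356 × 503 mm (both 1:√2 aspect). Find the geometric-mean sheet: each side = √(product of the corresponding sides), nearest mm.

Short side: √(284 · 356) = √101104 ≈ 318.0 → 318 mm
Long side: √(402 · 503) = √202206 ≈ 449.7 → 450 mm

318 × 450 mm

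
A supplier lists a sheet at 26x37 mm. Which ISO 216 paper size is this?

Aspect ratio 37/26 ≈ 1.423 — close to the ISO √2 ≈ 1.414.
In the A-series (A0 area = 1 m²): A10 = 26 × 37 mm.

A10 (26 × 37 mm)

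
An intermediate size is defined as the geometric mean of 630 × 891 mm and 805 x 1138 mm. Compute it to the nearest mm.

712 × 1007 mm

Short side: √(630 · 805) = √507150 ≈ 712.1 → 712 mm
Long side: √(891 · 1138) = √1013958 ≈ 1007.0 → 1007 mm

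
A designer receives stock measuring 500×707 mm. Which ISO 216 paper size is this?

B2 (500 × 707 mm)

Aspect ratio 707/500 ≈ 1.414 — close to the ISO √2 ≈ 1.414.
In the B-series (B0 = 1000 × 1414 mm): B2 = 500 × 707 mm.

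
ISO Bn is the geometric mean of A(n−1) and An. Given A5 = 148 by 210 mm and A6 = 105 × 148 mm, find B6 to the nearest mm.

125 × 176 mm

Short side: √(148 · 105) = √15540 ≈ 124.7 → 125 mm
Long side: √(210 · 148) = √31080 ≈ 176.3 → 176 mm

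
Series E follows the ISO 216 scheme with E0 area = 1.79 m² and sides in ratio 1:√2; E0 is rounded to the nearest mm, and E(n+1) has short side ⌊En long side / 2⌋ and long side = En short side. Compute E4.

Let E0's short side be w mm. w · w√2 = 1.79 m² = 1,790,000 mm², so w ≈ 1125.0 mm and w√2 ≈ 1591.1 mm → E0 = 1125 × 1591 mm.
E1: ⌊1591/2⌋ × 1125 = 795 × 1125 mm
E2: ⌊1125/2⌋ × 795 = 562 × 795 mm
E3: ⌊795/2⌋ × 562 = 397 × 562 mm
E4: ⌊562/2⌋ × 397 = 281 × 397 mm

281 × 397 mm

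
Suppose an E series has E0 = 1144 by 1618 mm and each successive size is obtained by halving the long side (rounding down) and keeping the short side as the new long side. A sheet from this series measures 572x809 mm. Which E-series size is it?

E0: 1144 × 1618 mm
E1: 809 × 1144 mm
E2: 572 × 809 mm
E3: 404 × 572 mm
→ matches E2.

E2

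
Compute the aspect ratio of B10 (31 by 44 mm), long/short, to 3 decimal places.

44 / 31 = 1.419
ISO 216 targets √2 ≈ 1.414; the +0.005 deviation is from mm rounding.

1.419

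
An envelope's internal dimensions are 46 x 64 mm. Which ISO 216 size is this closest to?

B9 (44 × 62 mm)

Aspect ratio 64/46 ≈ 1.391 (ISO target is √2 ≈ 1.414).
In the B-series (B0 = 1000 × 1414 mm): B9 = 44 × 62 mm.
Off by 4 mm total — nearest standard size.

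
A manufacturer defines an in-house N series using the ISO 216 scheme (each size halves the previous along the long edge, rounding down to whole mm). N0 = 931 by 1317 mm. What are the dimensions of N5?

164 × 232 mm

N1: ⌊1317/2⌋ × 931 = 658 × 931 mm
N2: ⌊931/2⌋ × 658 = 465 × 658 mm
N3: ⌊658/2⌋ × 465 = 329 × 465 mm
N4: ⌊465/2⌋ × 329 = 232 × 329 mm
N5: ⌊329/2⌋ × 232 = 164 × 232 mm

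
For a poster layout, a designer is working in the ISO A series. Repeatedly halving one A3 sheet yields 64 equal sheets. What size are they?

64 = 2^6, so 6 halving steps.
A3 → A4 → … → A9 after 6 steps.

A9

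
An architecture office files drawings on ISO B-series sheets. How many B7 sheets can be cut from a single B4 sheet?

Each ISO step halves the sheet: 1 × B4 → 2 × B5 → 4 × B6 → 8 × B7
From B4 to B7 is 3 halving steps: 2^3 = 8.

8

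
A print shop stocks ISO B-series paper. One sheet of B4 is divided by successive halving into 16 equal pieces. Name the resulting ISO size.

16 = 2^4, so 4 halving steps.
B4 → B5 → … → B8 after 4 steps.

B8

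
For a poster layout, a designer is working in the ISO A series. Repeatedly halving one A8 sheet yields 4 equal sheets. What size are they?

A10

4 = 2^2, so 2 halving steps.
A8 → A9 → … → A10 after 2 steps.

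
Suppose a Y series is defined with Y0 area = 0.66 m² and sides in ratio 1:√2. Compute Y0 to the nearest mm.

Let the short side be w mm. Then w · w√2 = 0.66 m² = 660,000 mm².
w² = 660,000/√2, so w ≈ 683.1 mm; long side = w√2 ≈ 966.1 mm.

683 × 966 mm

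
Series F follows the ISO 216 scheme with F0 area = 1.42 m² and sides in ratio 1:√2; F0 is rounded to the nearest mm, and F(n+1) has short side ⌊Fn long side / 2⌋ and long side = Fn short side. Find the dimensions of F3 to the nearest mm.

354 × 501 mm

Let F0's short side be w mm. w · w√2 = 1.42 m² = 1,420,000 mm², so w ≈ 1002.0 mm and w√2 ≈ 1417.1 mm → F0 = 1002 × 1417 mm.
F1: ⌊1417/2⌋ × 1002 = 708 × 1002 mm
F2: ⌊1002/2⌋ × 708 = 501 × 708 mm
F3: ⌊708/2⌋ × 501 = 354 × 501 mm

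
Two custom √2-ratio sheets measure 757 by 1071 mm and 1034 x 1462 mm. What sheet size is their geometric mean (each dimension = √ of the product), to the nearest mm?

Short side: √(757 · 1034) = √782738 ≈ 884.7 → 885 mm
Long side: √(1071 · 1462) = √1565802 ≈ 1251.3 → 1251 mm

885 × 1251 mm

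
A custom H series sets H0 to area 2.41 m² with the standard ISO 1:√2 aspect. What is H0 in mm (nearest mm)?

Let the short side be w mm. Then w · w√2 = 2.41 m² = 2,410,000 mm².
w² = 2,410,000/√2, so w ≈ 1305.4 mm; long side = w√2 ≈ 1846.1 mm.

1305 × 1846 mm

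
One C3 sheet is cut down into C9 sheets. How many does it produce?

64

Each ISO step halves the sheet: 1 × C3 → 2 × C4 → 4 × C5 → 8 × C6 → …
From C3 to C9 is 6 halving steps: 2^6 = 64.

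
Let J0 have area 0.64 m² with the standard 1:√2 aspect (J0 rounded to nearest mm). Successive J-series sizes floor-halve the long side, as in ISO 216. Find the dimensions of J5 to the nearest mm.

Let J0's short side be w mm. w · w√2 = 0.64 m² = 640,000 mm², so w ≈ 672.7 mm and w√2 ≈ 951.4 mm → J0 = 673 × 951 mm.
J1: ⌊951/2⌋ × 673 = 475 × 673 mm
J2: ⌊673/2⌋ × 475 = 336 × 475 mm
J3: ⌊475/2⌋ × 336 = 237 × 336 mm
J4: ⌊336/2⌋ × 237 = 168 × 237 mm
J5: ⌊237/2⌋ × 168 = 118 × 168 mm

118 × 168 mm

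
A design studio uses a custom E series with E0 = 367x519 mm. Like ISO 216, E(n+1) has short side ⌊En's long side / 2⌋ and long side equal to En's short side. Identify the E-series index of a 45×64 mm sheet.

E0: 367 × 519 mm
E1: 259 × 367 mm
E2: 183 × 259 mm
E3: 129 × 183 mm
E4: 91 × 129 mm
E5: 64 × 91 mm
E6: 45 × 64 mm
E7: 32 × 45 mm
→ matches E6.

E6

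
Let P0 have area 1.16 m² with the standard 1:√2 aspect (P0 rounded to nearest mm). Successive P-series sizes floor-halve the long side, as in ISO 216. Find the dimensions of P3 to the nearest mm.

Let P0's short side be w mm. w · w√2 = 1.16 m² = 1,160,000 mm², so w ≈ 905.7 mm and w√2 ≈ 1280.8 mm → P0 = 906 × 1281 mm.
P1: ⌊1281/2⌋ × 906 = 640 × 906 mm
P2: ⌊906/2⌋ × 640 = 453 × 640 mm
P3: ⌊640/2⌋ × 453 = 320 × 453 mm

320 × 453 mm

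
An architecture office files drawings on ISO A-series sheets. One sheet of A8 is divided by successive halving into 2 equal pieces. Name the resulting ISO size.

2 = 2^1, so 1 halving step.
A8 → A9 → … → A9 after 1 step.

A9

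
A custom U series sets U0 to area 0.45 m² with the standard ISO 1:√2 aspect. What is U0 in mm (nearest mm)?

564 × 798 mm

Let the short side be w mm. Then w · w√2 = 0.45 m² = 450,000 mm².
w² = 450,000/√2, so w ≈ 564.1 mm; long side = w√2 ≈ 797.7 mm.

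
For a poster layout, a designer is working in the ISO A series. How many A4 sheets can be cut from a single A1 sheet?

8

Each ISO step halves the sheet: 1 × A1 → 2 × A2 → 4 × A3 → 8 × A4
From A1 to A4 is 3 halving steps: 2^3 = 8.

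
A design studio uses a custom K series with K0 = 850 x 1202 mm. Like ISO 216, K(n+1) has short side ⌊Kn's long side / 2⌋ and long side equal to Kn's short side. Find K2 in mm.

425 × 601 mm

K1: ⌊1202/2⌋ × 850 = 601 × 850 mm
K2: ⌊850/2⌋ × 601 = 425 × 601 mm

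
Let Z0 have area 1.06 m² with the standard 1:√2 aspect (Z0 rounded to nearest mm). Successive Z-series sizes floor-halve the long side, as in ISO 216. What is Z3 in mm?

306 × 433 mm

Let Z0's short side be w mm. w · w√2 = 1.06 m² = 1,060,000 mm², so w ≈ 865.8 mm and w√2 ≈ 1224.4 mm → Z0 = 866 × 1224 mm.
Z1: ⌊1224/2⌋ × 866 = 612 × 866 mm
Z2: ⌊866/2⌋ × 612 = 433 × 612 mm
Z3: ⌊612/2⌋ × 433 = 306 × 433 mm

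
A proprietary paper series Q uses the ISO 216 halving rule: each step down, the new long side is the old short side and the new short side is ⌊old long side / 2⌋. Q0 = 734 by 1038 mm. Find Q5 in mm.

129 × 183 mm

Q1 = 519 × 734 mm (from Q0 by 1 halving).
Q2: ⌊734/2⌋ × 519 = 367 × 519 mm
Q3: ⌊519/2⌋ × 367 = 259 × 367 mm
Q4: ⌊367/2⌋ × 259 = 183 × 259 mm
Q5: ⌊259/2⌋ × 183 = 129 × 183 mm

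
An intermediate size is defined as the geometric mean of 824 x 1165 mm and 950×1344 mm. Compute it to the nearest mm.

885 × 1251 mm

Short side: √(824 · 950) = √782800 ≈ 884.8 → 885 mm
Long side: √(1165 · 1344) = √1565760 ≈ 1251.3 → 1251 mm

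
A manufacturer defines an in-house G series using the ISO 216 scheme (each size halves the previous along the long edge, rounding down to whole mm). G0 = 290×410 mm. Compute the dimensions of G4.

G1: ⌊410/2⌋ × 290 = 205 × 290 mm
G2: ⌊290/2⌋ × 205 = 145 × 205 mm
G3: ⌊205/2⌋ × 145 = 102 × 145 mm
G4: ⌊145/2⌋ × 102 = 72 × 102 mm

72 × 102 mm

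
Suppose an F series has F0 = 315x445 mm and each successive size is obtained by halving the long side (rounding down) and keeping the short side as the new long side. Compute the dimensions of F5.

F1: ⌊445/2⌋ × 315 = 222 × 315 mm
F2: ⌊315/2⌋ × 222 = 157 × 222 mm
F3: ⌊222/2⌋ × 157 = 111 × 157 mm
F4: ⌊157/2⌋ × 111 = 78 × 111 mm
F5: ⌊111/2⌋ × 78 = 55 × 78 mm

55 × 78 mm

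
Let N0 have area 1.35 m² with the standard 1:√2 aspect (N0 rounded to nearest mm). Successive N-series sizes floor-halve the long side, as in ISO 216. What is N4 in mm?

244 × 345 mm

Let N0's short side be w mm. w · w√2 = 1.35 m² = 1,350,000 mm², so w ≈ 977.0 mm and w√2 ≈ 1381.7 mm → N0 = 977 × 1382 mm.
N1: ⌊1382/2⌋ × 977 = 691 × 977 mm
N2: ⌊977/2⌋ × 691 = 488 × 691 mm
N3: ⌊691/2⌋ × 488 = 345 × 488 mm
N4: ⌊488/2⌋ × 345 = 244 × 345 mm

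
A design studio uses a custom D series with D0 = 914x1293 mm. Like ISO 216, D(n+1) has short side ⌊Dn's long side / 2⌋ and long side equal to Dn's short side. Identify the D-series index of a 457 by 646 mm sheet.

D0: 914 × 1293 mm
D1: 646 × 914 mm
D2: 457 × 646 mm
D3: 323 × 457 mm
→ matches D2.

D2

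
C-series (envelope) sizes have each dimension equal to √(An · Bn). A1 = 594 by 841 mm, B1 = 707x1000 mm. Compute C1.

Short side: √(594 · 707) = √419958 ≈ 648.0 → 648 mm
Long side: √(841 · 1000) = √841000 ≈ 917.1 → 917 mm

648 × 917 mm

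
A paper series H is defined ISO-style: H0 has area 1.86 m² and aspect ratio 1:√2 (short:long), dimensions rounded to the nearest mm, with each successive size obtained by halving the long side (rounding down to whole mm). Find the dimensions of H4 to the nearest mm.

Let H0's short side be w mm. w · w√2 = 1.86 m² = 1,860,000 mm², so w ≈ 1146.8 mm and w√2 ≈ 1621.9 mm → H0 = 1147 × 1622 mm.
H1: ⌊1622/2⌋ × 1147 = 811 × 1147 mm
H2: ⌊1147/2⌋ × 811 = 573 × 811 mm
H3: ⌊811/2⌋ × 573 = 405 × 573 mm
H4: ⌊573/2⌋ × 405 = 286 × 405 mm

286 × 405 mm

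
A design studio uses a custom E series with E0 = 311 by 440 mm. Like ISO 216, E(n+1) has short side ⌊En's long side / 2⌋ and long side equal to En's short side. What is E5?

E1: ⌊440/2⌋ × 311 = 220 × 311 mm
E2: ⌊311/2⌋ × 220 = 155 × 220 mm
E3: ⌊220/2⌋ × 155 = 110 × 155 mm
E4: ⌊155/2⌋ × 110 = 77 × 110 mm
E5: ⌊110/2⌋ × 77 = 55 × 77 mm

55 × 77 mm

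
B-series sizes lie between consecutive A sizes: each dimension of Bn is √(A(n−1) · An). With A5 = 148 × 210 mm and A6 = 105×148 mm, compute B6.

Short side: √(148 · 105) = √15540 ≈ 124.7 → 125 mm
Long side: √(210 · 148) = √31080 ≈ 176.3 → 176 mm

125 × 176 mm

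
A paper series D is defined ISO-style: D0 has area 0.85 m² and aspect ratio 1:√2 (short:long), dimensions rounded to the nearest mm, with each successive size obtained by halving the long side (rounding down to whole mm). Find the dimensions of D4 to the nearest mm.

193 × 274 mm

Let D0's short side be w mm. w · w√2 = 0.85 m² = 850,000 mm², so w ≈ 775.3 mm and w√2 ≈ 1096.4 mm → D0 = 775 × 1096 mm.
D1: ⌊1096/2⌋ × 775 = 548 × 775 mm
D2: ⌊775/2⌋ × 548 = 387 × 548 mm
D3: ⌊548/2⌋ × 387 = 274 × 387 mm
D4: ⌊387/2⌋ × 274 = 193 × 274 mm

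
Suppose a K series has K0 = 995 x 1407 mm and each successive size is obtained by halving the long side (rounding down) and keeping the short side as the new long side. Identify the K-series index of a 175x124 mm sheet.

K0: 995 × 1407 mm
K1: 703 × 995 mm
K2: 497 × 703 mm
K3: 351 × 497 mm
K4: 248 × 351 mm
K5: 175 × 248 mm
K6: 124 × 175 mm
K7: 87 × 124 mm
→ matches K6.

K6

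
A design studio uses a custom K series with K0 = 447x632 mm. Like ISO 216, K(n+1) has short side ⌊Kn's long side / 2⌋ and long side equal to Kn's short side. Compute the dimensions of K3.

158 × 223 mm

K1: ⌊632/2⌋ × 447 = 316 × 447 mm
K2: ⌊447/2⌋ × 316 = 223 × 316 mm
K3: ⌊316/2⌋ × 223 = 158 × 223 mm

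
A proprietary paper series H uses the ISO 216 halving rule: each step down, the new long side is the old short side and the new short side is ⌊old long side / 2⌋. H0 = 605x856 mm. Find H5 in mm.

107 × 151 mm

H1: ⌊856/2⌋ × 605 = 428 × 605 mm
H2: ⌊605/2⌋ × 428 = 302 × 428 mm
H3: ⌊428/2⌋ × 302 = 214 × 302 mm
H4: ⌊302/2⌋ × 214 = 151 × 214 mm
H5: ⌊214/2⌋ × 151 = 107 × 151 mm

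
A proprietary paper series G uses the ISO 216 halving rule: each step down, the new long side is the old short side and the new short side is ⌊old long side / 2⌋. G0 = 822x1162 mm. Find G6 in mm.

102 × 145 mm

G1: ⌊1162/2⌋ × 822 = 581 × 822 mm
G2: ⌊822/2⌋ × 581 = 411 × 581 mm
G3: ⌊581/2⌋ × 411 = 290 × 411 mm
G4: ⌊411/2⌋ × 290 = 205 × 290 mm
G5: ⌊290/2⌋ × 205 = 145 × 205 mm
G6: ⌊205/2⌋ × 145 = 102 × 145 mm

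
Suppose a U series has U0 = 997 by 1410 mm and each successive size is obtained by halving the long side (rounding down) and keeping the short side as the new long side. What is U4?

249 × 352 mm

U1: ⌊1410/2⌋ × 997 = 705 × 997 mm
U2: ⌊997/2⌋ × 705 = 498 × 705 mm
U3: ⌊705/2⌋ × 498 = 352 × 498 mm
U4: ⌊498/2⌋ × 352 = 249 × 352 mm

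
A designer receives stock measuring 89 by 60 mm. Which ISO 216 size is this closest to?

Aspect ratio 89/60 ≈ 1.483 (ISO target is √2 ≈ 1.414).
In the B-series (B0 = 1000 × 1414 mm): B8 = 62 × 88 mm.
Off by 3 mm total — nearest standard size.

B8 (62 × 88 mm)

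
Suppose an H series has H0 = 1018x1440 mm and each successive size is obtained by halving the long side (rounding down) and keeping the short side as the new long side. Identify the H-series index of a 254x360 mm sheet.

H0: 1018 × 1440 mm
H1: 720 × 1018 mm
H2: 509 × 720 mm
H3: 360 × 509 mm
H4: 254 × 360 mm
H5: 180 × 254 mm
→ matches H4.

H4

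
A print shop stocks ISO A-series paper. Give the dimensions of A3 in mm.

297 × 420 mm

A0 = 841 × 1189 mm (A0 has area 1 m², aspect 1:√2).
A1: ⌊1189/2⌋ × 841 = 594 × 841 mm
A2: ⌊841/2⌋ × 594 = 420 × 594 mm
A3: ⌊594/2⌋ × 420 = 297 × 420 mm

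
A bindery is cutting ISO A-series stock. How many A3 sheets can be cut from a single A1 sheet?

Each ISO step halves the sheet: 1 × A1 → 2 × A2 → 4 × A3
From A1 to A3 is 2 halving steps: 2^2 = 4.

4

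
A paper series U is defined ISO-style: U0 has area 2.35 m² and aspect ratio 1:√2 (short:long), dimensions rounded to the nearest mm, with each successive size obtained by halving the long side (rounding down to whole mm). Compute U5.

Let U0's short side be w mm. w · w√2 = 2.35 m² = 2,350,000 mm², so w ≈ 1289.1 mm and w√2 ≈ 1823.0 mm → U0 = 1289 × 1823 mm.
U1: ⌊1823/2⌋ × 1289 = 911 × 1289 mm
U2: ⌊1289/2⌋ × 911 = 644 × 911 mm
U3: ⌊911/2⌋ × 644 = 455 × 644 mm
U4: ⌊644/2⌋ × 455 = 322 × 455 mm
U5: ⌊455/2⌋ × 322 = 227 × 322 mm

227 × 322 mm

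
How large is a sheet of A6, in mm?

A0 = 841 × 1189 mm (A0 has area 1 m², aspect 1:√2).
A1: ⌊1189/2⌋ × 841 = 594 × 841 mm
A2: ⌊841/2⌋ × 594 = 420 × 594 mm
A3: ⌊594/2⌋ × 420 = 297 × 420 mm
A4: ⌊420/2⌋ × 297 = 210 × 297 mm
A5: ⌊297/2⌋ × 210 = 148 × 210 mm
A6: ⌊210/2⌋ × 148 = 105 × 148 mm

105 × 148 mm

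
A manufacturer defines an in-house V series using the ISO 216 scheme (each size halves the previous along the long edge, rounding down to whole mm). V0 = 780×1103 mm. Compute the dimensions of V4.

195 × 275 mm

V1: ⌊1103/2⌋ × 780 = 551 × 780 mm
V2: ⌊780/2⌋ × 551 = 390 × 551 mm
V3: ⌊551/2⌋ × 390 = 275 × 390 mm
V4: ⌊390/2⌋ × 275 = 195 × 275 mm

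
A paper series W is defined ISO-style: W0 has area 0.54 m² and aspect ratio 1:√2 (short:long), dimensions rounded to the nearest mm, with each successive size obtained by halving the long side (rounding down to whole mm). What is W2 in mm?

309 × 437 mm

Let W0's short side be w mm. w · w√2 = 0.54 m² = 540,000 mm², so w ≈ 617.9 mm and w√2 ≈ 873.9 mm → W0 = 618 × 874 mm.
W1: ⌊874/2⌋ × 618 = 437 × 618 mm
W2: ⌊618/2⌋ × 437 = 309 × 437 mm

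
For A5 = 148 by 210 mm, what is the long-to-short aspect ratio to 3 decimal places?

210 / 148 = 1.419
ISO 216 targets √2 ≈ 1.414; the +0.005 deviation is from mm rounding.

1.419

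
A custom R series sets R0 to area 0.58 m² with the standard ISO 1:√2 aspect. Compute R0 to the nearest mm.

640 × 906 mm

Let the short side be w mm. Then w · w√2 = 0.58 m² = 580,000 mm².
w² = 580,000/√2, so w ≈ 640.4 mm; long side = w√2 ≈ 905.7 mm.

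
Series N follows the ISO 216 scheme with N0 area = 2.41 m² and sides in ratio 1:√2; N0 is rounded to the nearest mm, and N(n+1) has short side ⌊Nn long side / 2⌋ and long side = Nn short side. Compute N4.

326 × 461 mm

Let N0's short side be w mm. w · w√2 = 2.41 m² = 2,410,000 mm², so w ≈ 1305.4 mm and w√2 ≈ 1846.1 mm → N0 = 1305 × 1846 mm.
N1: ⌊1846/2⌋ × 1305 = 923 × 1305 mm
N2: ⌊1305/2⌋ × 923 = 652 × 923 mm
N3: ⌊923/2⌋ × 652 = 461 × 652 mm
N4: ⌊652/2⌋ × 461 = 326 × 461 mm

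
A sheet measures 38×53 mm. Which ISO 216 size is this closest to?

A9 (37 × 52 mm)

Aspect ratio 53/38 ≈ 1.395 (ISO target is √2 ≈ 1.414).
In the A-series (A0 area = 1 m²): A9 = 37 × 52 mm.
Off by 2 mm total — nearest standard size.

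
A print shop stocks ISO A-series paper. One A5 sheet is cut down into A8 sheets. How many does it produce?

Each ISO step halves the sheet: 1 × A5 → 2 × A6 → 4 × A7 → 8 × A8
From A5 to A8 is 3 halving steps: 2^3 = 8.

8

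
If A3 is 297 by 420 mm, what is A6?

105 × 148 mm

A4: ⌊420/2⌋ × 297 = 210 × 297 mm
A5: ⌊297/2⌋ × 210 = 148 × 210 mm
A6: ⌊210/2⌋ × 148 = 105 × 148 mm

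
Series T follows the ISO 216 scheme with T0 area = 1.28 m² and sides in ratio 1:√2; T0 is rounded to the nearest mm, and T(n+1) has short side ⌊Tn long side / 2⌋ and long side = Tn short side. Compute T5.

Let T0's short side be w mm. w · w√2 = 1.28 m² = 1,280,000 mm², so w ≈ 951.4 mm and w√2 ≈ 1345.4 mm → T0 = 951 × 1345 mm.
T1: ⌊1345/2⌋ × 951 = 672 × 951 mm
T2: ⌊951/2⌋ × 672 = 475 × 672 mm
T3: ⌊672/2⌋ × 475 = 336 × 475 mm
T4: ⌊475/2⌋ × 336 = 237 × 336 mm
T5: ⌊336/2⌋ × 237 = 168 × 237 mm

168 × 237 mm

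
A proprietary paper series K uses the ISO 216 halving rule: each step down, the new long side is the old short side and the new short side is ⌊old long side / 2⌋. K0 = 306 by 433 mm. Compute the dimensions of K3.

K1: ⌊433/2⌋ × 306 = 216 × 306 mm
K2: ⌊306/2⌋ × 216 = 153 × 216 mm
K3: ⌊216/2⌋ × 153 = 108 × 153 mm

108 × 153 mm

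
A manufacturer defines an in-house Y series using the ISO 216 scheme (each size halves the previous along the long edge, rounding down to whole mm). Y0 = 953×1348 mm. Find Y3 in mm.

337 × 476 mm

Y1: ⌊1348/2⌋ × 953 = 674 × 953 mm
Y2: ⌊953/2⌋ × 674 = 476 × 674 mm
Y3: ⌊674/2⌋ × 476 = 337 × 476 mm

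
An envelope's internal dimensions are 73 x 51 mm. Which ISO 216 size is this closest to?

A8 (52 × 74 mm)

Aspect ratio 73/51 ≈ 1.431 (ISO target is √2 ≈ 1.414).
In the A-series (A0 area = 1 m²): A8 = 52 × 74 mm.
Off by 2 mm total — nearest standard size.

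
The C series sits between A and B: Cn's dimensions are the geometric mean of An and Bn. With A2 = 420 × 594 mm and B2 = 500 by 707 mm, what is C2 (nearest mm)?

458 × 648 mm

Short side: √(420 · 500) = √210000 ≈ 458.3 → 458 mm
Long side: √(594 · 707) = √419958 ≈ 648.0 → 648 mm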